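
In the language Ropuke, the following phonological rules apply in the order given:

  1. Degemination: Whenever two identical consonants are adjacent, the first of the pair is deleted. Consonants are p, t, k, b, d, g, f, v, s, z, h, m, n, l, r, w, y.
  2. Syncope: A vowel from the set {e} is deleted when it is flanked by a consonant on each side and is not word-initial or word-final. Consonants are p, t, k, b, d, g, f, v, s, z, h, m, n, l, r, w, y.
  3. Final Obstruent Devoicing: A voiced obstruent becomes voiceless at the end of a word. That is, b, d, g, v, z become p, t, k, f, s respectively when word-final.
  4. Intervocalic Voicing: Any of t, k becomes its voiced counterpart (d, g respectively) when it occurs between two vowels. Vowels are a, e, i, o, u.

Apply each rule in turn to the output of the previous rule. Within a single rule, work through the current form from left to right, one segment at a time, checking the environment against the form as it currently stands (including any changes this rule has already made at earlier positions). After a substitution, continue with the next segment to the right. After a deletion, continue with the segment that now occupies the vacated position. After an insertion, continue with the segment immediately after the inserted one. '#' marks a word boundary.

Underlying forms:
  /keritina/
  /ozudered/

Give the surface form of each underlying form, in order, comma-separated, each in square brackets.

[kridina], [ozudrt]

/keritina/:
  1 Degemination: no change — [keritina]
  2 Syncope: [keritina] → [kritina]
  3 Final Obstruent Devoicing: no change — [kritina]
  4 Intervocalic Voicing: [kritina] → [kridina]
/ozudered/:
  1 Degemination: no change — [ozudered]
  2 Syncope: [ozudered] → [ozudrd]
  3 Final Obstruent Devoicing: [ozudrd] → [ozudrt]
  4 Intervocalic Voicing: no change — [ozudrt]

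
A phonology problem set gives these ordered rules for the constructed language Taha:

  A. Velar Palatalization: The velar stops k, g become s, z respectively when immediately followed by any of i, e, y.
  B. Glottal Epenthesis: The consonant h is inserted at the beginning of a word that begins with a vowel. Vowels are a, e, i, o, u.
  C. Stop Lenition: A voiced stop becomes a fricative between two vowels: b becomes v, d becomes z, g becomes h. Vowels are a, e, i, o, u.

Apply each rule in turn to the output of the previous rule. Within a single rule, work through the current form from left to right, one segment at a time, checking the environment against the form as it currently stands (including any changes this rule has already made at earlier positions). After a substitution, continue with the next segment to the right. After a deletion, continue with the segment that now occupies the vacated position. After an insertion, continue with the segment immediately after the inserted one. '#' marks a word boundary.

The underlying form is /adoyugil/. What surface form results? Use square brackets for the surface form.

A Velar Palatalization: [adoyugil] → [adoyuzil]
B Glottal Epenthesis: [adoyuzil] → [hadoyuzil]
C Stop Lenition: [hadoyuzil] → [hazoyuzil]

[hazoyuzil]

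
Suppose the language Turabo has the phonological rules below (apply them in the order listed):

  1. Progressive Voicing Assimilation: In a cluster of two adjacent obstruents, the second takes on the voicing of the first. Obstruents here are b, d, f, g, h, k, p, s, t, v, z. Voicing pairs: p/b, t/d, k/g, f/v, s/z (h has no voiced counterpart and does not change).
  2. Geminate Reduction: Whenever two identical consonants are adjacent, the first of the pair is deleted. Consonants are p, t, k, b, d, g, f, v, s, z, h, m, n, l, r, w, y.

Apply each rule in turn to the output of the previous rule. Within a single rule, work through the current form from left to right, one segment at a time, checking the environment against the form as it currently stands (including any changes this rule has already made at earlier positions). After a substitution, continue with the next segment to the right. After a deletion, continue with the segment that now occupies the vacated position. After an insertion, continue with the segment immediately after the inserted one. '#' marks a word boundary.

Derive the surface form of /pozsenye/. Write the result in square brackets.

[pozenye]

1 Progressive Voicing Assimilation: [pozsenye] → [pozzenye]
2 Geminate Reduction: [pozzenye] → [pozenye]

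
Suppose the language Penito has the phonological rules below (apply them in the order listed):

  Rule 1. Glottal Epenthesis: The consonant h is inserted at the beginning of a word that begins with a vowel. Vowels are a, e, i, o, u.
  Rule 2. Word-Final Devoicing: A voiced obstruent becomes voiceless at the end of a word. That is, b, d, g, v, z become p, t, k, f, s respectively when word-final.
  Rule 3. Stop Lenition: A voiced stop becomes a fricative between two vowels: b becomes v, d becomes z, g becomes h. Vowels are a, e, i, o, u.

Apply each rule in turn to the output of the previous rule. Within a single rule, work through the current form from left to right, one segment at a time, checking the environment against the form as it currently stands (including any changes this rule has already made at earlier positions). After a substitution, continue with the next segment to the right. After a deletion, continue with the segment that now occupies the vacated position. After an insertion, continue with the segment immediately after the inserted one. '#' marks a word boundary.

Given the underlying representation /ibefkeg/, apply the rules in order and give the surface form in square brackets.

Rule 1 Glottal Epenthesis: [ibefkeg] → [hibefkeg]
Rule 2 Word-Final Devoicing: [hibefkeg] → [hibefkek]
Rule 3 Stop Lenition: [hibefkek] → [hivefkek]

[hivefkek]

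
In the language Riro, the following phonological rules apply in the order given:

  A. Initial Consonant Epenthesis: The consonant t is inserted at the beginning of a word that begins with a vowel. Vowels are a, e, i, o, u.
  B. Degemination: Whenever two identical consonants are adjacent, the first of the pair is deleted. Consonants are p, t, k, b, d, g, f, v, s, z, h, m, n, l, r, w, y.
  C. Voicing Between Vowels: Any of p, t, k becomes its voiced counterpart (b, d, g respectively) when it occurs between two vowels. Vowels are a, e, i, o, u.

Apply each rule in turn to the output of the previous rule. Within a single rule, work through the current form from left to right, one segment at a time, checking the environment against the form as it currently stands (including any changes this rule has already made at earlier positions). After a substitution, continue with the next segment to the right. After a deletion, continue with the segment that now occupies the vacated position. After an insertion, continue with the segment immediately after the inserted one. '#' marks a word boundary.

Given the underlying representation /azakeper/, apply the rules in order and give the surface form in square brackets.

A Initial Consonant Epenthesis: [azakeper] → [tazakeper]
B Degemination: no change — [tazakeper]
C Voicing Between Vowels: [tazakeper] → [tazageber]

[tazageber]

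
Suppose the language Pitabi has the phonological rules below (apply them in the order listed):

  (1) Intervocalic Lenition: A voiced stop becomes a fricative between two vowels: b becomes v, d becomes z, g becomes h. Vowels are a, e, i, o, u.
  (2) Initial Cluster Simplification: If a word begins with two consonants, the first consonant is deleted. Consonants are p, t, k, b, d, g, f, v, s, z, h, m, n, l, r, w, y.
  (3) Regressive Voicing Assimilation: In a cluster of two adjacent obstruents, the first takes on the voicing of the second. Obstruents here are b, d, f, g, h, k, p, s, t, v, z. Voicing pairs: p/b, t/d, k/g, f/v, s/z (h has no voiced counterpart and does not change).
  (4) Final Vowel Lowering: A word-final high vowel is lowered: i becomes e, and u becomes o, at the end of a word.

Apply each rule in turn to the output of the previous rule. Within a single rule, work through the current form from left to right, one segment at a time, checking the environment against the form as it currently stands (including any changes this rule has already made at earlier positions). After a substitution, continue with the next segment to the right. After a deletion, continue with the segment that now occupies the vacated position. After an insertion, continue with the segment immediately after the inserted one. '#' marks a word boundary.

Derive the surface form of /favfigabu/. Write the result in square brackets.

(1) Intervocalic Lenition: [favfigabu] → [favfihavu]
(2) Initial Cluster Simplification: no change — [favfihavu]
(3) Regressive Voicing Assimilation: [favfihavu] → [faffihavu]
(4) Final Vowel Lowering: [faffihavu] → [faffihavo]

[faffihavo]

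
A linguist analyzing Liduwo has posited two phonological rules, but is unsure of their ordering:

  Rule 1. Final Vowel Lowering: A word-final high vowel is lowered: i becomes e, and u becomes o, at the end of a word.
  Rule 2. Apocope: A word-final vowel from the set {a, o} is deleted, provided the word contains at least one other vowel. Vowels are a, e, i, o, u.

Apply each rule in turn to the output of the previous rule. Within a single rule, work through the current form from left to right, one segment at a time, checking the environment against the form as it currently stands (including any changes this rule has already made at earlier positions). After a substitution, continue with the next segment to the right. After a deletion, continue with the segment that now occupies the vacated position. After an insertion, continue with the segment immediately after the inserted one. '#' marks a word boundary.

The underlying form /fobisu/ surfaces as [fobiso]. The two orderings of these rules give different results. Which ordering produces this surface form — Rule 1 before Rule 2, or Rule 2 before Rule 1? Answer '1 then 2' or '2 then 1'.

Order 1 then 2:
  1 Final Vowel Lowering: [fobisu] → [fobiso]
  2 Apocope: [fobiso] → [fobis]
  result: [fobis]
Order 2 then 1:
  2 Apocope: no change — [fobisu]
  1 Final Vowel Lowering: [fobisu] → [fobiso]
  result: [fobiso]

2 then 1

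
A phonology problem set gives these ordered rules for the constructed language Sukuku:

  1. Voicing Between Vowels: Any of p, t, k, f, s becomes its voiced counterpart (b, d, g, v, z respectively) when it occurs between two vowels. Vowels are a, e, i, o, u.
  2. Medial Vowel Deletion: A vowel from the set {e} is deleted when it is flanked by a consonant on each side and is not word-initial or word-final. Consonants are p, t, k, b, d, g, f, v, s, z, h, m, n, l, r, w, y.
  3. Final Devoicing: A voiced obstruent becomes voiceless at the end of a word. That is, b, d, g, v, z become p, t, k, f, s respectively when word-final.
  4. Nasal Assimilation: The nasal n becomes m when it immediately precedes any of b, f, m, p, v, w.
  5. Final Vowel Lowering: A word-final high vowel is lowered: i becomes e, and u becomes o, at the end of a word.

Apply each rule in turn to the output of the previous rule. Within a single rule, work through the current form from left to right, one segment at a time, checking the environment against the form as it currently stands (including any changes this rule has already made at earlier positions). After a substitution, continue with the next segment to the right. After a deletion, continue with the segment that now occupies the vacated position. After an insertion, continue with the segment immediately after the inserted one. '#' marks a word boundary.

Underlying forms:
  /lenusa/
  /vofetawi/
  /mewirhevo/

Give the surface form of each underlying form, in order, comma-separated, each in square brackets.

[lnuza], [vovdawe], [mwirhvo]

/lenusa/:
  1 Voicing Between Vowels: [lenusa] → [lenuza]
  2 Medial Vowel Deletion: [lenuza] → [lnuza]
  3 Final Devoicing: no change — [lnuza]
  4 Nasal Assimilation: no change — [lnuza]
  5 Final Vowel Lowering: no change — [lnuza]
/vofetawi/:
  1 Voicing Between Vowels: [vofetawi] → [vovedawi]
  2 Medial Vowel Deletion: [vovedawi] → [vovdawi]
  3 Final Devoicing: no change — [vovdawi]
  4 Nasal Assimilation: no change — [vovdawi]
  5 Final Vowel Lowering: [vovdawi] → [vovdawe]
/mewirhevo/:
  1 Voicing Between Vowels: no change — [mewirhevo]
  2 Medial Vowel Deletion: [mewirhevo] → [mwirhvo]
  3 Final Devoicing: no change — [mwirhvo]
  4 Nasal Assimilation: no change — [mwirhvo]
  5 Final Vowel Lowering: no change — [mwirhvo]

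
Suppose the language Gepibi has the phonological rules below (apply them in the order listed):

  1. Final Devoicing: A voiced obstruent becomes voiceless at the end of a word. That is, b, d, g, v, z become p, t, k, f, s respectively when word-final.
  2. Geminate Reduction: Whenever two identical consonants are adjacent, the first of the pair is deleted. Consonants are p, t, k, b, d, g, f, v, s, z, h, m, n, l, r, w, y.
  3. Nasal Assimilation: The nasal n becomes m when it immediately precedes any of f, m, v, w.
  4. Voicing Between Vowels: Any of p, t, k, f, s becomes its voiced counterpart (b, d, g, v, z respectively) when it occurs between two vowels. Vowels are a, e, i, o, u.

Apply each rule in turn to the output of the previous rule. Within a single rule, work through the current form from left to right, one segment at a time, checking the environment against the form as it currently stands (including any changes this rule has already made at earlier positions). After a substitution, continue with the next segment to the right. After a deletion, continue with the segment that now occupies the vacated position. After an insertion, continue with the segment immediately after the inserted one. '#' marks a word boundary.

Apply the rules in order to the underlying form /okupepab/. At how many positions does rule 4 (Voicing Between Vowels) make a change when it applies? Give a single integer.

1 Final Devoicing: [okupepab] → [okupepap]
2 Geminate Reduction: no change — [okupepap]
3 Nasal Assimilation: no change — [okupepap]
4 Voicing Between Vowels: [okupepap] → [ogubebap]
Rule 4 changed 3 position(s).

3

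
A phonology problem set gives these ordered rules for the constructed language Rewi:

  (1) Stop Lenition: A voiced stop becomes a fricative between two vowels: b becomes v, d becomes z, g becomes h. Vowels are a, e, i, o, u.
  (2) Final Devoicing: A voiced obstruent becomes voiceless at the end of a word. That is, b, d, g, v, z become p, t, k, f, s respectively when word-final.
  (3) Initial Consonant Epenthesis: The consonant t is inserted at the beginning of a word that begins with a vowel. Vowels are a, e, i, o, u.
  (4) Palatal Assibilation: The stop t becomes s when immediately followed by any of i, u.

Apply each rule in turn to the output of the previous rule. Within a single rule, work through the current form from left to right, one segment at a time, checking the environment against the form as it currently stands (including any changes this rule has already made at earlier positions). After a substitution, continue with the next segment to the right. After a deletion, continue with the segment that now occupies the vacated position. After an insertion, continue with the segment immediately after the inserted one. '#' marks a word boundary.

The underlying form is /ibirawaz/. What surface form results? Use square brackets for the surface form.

(1) Stop Lenition: [ibirawaz] → [ivirawaz]
(2) Final Devoicing: [ivirawaz] → [ivirawas]
(3) Initial Consonant Epenthesis: [ivirawas] → [tivirawas]
(4) Palatal Assibilation: [tivirawas] → [sivirawas]

[sivirawas]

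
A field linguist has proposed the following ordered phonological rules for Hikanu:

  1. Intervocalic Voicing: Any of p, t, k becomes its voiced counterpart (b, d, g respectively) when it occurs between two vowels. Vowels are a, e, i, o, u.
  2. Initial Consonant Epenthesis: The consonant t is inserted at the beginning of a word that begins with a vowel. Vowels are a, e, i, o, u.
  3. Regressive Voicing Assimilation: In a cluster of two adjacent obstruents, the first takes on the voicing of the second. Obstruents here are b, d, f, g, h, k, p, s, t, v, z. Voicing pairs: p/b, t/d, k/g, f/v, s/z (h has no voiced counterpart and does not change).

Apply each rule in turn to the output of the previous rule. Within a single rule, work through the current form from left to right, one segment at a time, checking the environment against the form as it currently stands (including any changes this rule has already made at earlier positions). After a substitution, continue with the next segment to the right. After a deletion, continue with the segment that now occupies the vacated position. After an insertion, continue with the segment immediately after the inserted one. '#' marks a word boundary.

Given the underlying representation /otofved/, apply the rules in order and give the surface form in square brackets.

1 Intervocalic Voicing: [otofved] → [odofved]
2 Initial Consonant Epenthesis: [odofved] → [todofved]
3 Regressive Voicing Assimilation: [todofved] → [todovved]

[todovved]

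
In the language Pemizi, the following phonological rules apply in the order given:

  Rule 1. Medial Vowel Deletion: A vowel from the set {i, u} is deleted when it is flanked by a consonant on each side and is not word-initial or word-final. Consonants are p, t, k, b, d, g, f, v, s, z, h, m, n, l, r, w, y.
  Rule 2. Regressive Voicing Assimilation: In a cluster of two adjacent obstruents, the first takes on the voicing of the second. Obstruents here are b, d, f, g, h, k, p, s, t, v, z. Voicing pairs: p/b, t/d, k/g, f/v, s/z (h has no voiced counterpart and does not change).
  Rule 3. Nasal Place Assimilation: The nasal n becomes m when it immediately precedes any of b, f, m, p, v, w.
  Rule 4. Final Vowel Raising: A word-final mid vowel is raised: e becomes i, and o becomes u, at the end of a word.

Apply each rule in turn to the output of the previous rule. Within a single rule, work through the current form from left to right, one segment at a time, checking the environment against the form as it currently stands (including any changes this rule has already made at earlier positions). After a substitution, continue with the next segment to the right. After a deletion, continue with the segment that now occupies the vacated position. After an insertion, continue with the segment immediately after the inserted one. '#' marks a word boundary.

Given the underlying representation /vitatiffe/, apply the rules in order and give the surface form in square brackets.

Rule 1 Medial Vowel Deletion: [vitatiffe] → [vtatffe]
Rule 2 Regressive Voicing Assimilation: [vtatffe] → [ftatffe]
Rule 3 Nasal Place Assimilation: no change — [ftatffe]
Rule 4 Final Vowel Raising: [ftatffe] → [ftatffi]

[ftatffi]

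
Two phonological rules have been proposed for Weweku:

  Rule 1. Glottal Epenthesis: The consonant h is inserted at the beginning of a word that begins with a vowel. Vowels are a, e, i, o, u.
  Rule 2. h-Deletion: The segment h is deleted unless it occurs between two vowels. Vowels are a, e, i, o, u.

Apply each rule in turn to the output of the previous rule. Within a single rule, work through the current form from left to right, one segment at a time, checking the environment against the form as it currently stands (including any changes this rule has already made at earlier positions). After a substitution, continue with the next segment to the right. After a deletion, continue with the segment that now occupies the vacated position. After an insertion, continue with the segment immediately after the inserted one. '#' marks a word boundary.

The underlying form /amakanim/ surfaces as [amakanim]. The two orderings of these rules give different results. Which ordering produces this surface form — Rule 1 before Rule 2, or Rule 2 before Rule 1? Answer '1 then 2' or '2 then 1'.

1 then 2

Order 1 then 2:
  1 Glottal Epenthesis: [amakanim] → [hamakanim]
  2 h-Deletion: [hamakanim] → [amakanim]
  result: [amakanim]
Order 2 then 1:
  2 h-Deletion: no change — [amakanim]
  1 Glottal Epenthesis: [amakanim] → [hamakanim]
  result: [hamakanim]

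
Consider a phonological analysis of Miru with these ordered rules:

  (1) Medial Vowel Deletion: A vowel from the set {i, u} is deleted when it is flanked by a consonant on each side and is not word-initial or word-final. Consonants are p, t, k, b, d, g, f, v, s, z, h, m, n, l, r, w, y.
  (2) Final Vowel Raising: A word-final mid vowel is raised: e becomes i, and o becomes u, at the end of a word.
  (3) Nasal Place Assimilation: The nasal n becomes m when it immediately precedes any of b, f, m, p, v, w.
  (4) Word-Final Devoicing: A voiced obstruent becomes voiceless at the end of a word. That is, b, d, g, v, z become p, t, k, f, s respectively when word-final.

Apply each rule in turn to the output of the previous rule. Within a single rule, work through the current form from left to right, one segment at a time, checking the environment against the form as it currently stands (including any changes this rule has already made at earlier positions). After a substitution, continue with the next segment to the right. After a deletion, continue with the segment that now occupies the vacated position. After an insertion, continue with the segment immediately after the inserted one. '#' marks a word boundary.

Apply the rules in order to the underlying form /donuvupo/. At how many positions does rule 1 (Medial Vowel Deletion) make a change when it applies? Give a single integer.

2

(1) Medial Vowel Deletion: [donuvupo] → [donvpo]
(2) Final Vowel Raising: [donvpo] → [donvpu]
(3) Nasal Place Assimilation: [donvpu] → [domvpu]
(4) Word-Final Devoicing: no change — [domvpu]
Rule 1 changed 2 position(s).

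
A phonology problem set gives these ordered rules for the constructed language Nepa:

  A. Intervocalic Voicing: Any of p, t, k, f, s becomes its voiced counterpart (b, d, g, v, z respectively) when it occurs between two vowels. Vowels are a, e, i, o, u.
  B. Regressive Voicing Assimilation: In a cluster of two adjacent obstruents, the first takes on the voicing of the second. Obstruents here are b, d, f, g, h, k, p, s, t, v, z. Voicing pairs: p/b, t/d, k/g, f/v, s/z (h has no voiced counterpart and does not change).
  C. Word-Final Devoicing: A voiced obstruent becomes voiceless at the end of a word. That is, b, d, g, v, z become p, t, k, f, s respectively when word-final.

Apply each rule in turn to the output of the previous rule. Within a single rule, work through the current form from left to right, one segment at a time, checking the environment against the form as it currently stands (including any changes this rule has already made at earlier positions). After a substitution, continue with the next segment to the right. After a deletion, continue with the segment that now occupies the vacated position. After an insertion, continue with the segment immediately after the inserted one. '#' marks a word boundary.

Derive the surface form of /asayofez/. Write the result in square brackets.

A Intervocalic Voicing: [asayofez] → [azayovez]
B Regressive Voicing Assimilation: no change — [azayovez]
C Word-Final Devoicing: [azayovez] → [azayoves]

[azayoves]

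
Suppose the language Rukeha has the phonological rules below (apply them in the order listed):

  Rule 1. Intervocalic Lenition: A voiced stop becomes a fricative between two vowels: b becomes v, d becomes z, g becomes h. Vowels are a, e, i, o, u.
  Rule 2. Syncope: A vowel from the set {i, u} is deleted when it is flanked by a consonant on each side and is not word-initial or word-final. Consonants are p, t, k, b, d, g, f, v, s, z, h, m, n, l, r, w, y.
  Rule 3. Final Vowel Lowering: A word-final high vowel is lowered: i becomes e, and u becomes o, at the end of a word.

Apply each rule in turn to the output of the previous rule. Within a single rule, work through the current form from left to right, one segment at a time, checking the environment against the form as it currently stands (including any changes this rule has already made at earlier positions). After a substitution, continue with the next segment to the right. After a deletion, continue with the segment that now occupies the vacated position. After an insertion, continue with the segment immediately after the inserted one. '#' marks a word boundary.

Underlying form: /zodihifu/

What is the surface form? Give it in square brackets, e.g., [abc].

Rule 1 Intervocalic Lenition: [zodihifu] → [zozihifu]
Rule 2 Syncope: [zozihifu] → [zozhfu]
Rule 3 Final Vowel Lowering: [zozhfu] → [zozhfo]

[zozhfo]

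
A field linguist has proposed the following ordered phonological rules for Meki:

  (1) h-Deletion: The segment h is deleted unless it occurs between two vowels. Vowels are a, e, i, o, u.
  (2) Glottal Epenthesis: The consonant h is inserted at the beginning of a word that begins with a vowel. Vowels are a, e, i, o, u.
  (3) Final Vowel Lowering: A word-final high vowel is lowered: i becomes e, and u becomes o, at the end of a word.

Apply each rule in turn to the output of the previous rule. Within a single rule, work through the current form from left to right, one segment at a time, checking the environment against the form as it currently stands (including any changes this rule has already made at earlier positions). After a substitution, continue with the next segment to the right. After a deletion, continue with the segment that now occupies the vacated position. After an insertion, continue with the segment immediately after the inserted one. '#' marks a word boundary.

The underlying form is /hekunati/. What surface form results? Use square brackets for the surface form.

(1) h-Deletion: [hekunati] → [ekunati]
(2) Glottal Epenthesis: [ekunati] → [hekunati]
(3) Final Vowel Lowering: [hekunati] → [hekunate]

[hekunate]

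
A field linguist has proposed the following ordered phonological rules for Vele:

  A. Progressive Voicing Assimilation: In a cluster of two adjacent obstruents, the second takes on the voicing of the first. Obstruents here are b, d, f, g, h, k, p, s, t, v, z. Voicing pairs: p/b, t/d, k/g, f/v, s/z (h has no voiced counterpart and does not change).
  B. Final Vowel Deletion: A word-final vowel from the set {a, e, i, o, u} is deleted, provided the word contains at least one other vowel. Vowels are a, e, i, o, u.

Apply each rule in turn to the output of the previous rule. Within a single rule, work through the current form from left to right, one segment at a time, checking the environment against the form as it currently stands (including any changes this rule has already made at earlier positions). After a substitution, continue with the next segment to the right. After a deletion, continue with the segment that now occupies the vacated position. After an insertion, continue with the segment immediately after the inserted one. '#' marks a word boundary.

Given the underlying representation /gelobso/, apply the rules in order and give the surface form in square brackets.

A Progressive Voicing Assimilation: [gelobso] → [gelobzo]
B Final Vowel Deletion: [gelobzo] → [gelobz]

[gelobz]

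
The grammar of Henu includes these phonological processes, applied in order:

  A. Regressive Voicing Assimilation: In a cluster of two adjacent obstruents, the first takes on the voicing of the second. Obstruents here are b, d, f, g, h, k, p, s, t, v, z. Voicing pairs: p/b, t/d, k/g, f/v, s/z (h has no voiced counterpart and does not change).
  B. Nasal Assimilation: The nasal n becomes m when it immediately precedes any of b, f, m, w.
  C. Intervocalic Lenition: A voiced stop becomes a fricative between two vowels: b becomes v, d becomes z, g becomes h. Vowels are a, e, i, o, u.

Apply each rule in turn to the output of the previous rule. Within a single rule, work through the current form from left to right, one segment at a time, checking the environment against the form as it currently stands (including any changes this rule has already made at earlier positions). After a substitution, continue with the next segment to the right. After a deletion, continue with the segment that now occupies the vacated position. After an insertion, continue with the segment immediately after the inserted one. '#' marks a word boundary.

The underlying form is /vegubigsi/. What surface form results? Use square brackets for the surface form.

[vehuviksi]

A Regressive Voicing Assimilation: [vegubigsi] → [vegubiksi]
B Nasal Assimilation: no change — [vegubiksi]
C Intervocalic Lenition: [vegubiksi] → [vehuviksi]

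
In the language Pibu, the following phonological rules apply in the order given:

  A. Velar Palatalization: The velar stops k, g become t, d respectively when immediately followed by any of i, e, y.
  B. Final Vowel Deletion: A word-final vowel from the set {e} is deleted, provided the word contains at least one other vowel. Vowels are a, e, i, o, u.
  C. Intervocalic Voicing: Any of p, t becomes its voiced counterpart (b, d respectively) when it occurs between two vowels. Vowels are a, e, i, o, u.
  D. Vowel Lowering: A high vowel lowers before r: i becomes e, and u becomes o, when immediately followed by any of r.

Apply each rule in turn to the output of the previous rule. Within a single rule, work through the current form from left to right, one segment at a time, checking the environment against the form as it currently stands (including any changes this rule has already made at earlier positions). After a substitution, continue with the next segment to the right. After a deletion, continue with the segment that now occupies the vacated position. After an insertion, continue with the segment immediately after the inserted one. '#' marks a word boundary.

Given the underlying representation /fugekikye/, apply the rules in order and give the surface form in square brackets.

[fudedity]

A Velar Palatalization: [fugekikye] → [fudetitye]
B Final Vowel Deletion: [fudetitye] → [fudetity]
C Intervocalic Voicing: [fudetity] → [fudedity]
D Vowel Lowering: no change — [fudedity]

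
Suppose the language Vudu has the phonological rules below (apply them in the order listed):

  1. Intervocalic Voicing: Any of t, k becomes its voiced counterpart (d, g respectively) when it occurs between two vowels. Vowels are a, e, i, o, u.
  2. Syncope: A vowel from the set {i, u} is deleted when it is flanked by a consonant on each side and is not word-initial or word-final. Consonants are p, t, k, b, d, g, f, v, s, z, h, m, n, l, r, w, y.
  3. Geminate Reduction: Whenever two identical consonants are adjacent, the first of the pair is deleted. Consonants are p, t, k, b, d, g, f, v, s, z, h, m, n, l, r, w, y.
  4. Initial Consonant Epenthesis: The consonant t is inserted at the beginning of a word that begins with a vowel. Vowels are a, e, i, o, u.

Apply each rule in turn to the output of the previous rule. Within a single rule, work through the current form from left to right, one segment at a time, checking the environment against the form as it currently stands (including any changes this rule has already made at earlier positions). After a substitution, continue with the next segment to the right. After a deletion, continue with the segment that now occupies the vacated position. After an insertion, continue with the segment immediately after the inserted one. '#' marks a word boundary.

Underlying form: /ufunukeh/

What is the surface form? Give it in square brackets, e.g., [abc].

[tufngeh]

1 Intervocalic Voicing: [ufunukeh] → [ufunugeh]
2 Syncope: [ufunugeh] → [ufngeh]
3 Geminate Reduction: no change — [ufngeh]
4 Initial Consonant Epenthesis: [ufngeh] → [tufngeh]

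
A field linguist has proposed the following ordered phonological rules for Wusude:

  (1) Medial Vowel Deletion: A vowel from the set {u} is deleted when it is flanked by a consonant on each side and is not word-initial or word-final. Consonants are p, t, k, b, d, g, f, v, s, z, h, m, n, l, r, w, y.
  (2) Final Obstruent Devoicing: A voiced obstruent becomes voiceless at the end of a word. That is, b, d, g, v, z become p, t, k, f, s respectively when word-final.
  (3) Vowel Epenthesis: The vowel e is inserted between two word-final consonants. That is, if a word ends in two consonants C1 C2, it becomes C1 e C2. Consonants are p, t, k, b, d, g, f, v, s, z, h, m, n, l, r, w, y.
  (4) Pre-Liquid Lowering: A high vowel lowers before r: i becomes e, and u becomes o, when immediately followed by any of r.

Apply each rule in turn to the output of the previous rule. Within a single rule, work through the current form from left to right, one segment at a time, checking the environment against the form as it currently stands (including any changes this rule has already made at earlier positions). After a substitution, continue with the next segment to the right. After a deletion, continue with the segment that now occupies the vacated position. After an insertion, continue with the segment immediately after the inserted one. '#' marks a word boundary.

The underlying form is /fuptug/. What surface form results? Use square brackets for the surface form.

(1) Medial Vowel Deletion: [fuptug] → [fptg]
(2) Final Obstruent Devoicing: [fptg] → [fptk]
(3) Vowel Epenthesis: [fptk] → [fptek]
(4) Pre-Liquid Lowering: no change — [fptek]

[fptek]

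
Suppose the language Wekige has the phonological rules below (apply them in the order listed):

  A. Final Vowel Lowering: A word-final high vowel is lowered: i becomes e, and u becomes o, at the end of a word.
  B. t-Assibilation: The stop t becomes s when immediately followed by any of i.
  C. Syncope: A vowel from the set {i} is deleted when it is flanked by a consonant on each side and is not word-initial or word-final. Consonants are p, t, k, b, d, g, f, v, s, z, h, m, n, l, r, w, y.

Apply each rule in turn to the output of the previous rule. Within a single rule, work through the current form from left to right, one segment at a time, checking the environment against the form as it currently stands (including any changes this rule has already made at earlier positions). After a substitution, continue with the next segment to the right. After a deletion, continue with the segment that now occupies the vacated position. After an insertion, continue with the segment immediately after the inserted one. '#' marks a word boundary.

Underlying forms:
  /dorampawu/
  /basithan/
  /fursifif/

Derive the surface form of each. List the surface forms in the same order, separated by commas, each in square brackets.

/dorampawu/:
  A Final Vowel Lowering: [dorampawu] → [dorampawo]
  B t-Assibilation: no change — [dorampawo]
  C Syncope: no change — [dorampawo]
/basithan/:
  A Final Vowel Lowering: no change — [basithan]
  B t-Assibilation: no change — [basithan]
  C Syncope: [basithan] → [basthan]
/fursifif/:
  A Final Vowel Lowering: no change — [fursifif]
  B t-Assibilation: no change — [fursifif]
  C Syncope: [fursifif] → [fursff]

[dorampawo], [basthan], [fursff]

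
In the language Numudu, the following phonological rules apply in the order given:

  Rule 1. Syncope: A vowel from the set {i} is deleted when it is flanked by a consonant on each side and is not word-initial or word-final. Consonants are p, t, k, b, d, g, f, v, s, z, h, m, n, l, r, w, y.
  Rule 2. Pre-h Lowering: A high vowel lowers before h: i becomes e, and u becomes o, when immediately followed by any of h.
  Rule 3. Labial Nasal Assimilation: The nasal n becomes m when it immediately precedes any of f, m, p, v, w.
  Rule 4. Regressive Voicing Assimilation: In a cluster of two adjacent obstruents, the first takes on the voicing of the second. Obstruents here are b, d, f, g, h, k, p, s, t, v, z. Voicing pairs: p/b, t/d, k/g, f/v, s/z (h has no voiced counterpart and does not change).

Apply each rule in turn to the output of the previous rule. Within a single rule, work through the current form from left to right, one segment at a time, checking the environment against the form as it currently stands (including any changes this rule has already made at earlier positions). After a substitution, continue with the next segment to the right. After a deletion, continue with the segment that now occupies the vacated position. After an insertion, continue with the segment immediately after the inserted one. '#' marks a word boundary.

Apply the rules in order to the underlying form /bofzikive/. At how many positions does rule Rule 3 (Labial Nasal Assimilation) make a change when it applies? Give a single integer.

Rule 1 Syncope: [bofzikive] → [bofzkve]
Rule 2 Pre-h Lowering: no change — [bofzkve]
Rule 3 Labial Nasal Assimilation: no change — [bofzkve]
Rule 4 Regressive Voicing Assimilation: [bofzkve] → [bovsgve]
Rule Rule 3 changed 0 position(s).

0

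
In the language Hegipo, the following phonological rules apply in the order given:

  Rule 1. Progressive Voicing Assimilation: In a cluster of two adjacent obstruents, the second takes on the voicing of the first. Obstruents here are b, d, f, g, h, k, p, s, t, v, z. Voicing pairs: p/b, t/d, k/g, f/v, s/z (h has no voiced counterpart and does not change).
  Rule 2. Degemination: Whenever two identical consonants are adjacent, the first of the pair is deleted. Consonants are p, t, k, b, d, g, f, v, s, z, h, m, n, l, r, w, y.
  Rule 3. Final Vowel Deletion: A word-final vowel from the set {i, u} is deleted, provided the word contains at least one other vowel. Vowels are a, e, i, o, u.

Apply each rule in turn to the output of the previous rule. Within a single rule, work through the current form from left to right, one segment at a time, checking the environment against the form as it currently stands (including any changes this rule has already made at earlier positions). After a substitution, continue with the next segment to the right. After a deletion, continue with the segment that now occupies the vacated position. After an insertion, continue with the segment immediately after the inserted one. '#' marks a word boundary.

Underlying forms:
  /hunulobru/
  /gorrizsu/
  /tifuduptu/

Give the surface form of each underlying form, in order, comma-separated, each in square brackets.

/hunulobru/:
  Rule 1 Progressive Voicing Assimilation: no change — [hunulobru]
  Rule 2 Degemination: no change — [hunulobru]
  Rule 3 Final Vowel Deletion: [hunulobru] → [hunulobr]
/gorrizsu/:
  Rule 1 Progressive Voicing Assimilation: [gorrizsu] → [gorrizzu]
  Rule 2 Degemination: [gorrizzu] → [gorizu]
  Rule 3 Final Vowel Deletion: [gorizu] → [goriz]
/tifuduptu/:
  Rule 1 Progressive Voicing Assimilation: no change — [tifuduptu]
  Rule 2 Degemination: no change — [tifuduptu]
  Rule 3 Final Vowel Deletion: [tifuduptu] → [tifudupt]

[hunulobr], [goriz], [tifudupt]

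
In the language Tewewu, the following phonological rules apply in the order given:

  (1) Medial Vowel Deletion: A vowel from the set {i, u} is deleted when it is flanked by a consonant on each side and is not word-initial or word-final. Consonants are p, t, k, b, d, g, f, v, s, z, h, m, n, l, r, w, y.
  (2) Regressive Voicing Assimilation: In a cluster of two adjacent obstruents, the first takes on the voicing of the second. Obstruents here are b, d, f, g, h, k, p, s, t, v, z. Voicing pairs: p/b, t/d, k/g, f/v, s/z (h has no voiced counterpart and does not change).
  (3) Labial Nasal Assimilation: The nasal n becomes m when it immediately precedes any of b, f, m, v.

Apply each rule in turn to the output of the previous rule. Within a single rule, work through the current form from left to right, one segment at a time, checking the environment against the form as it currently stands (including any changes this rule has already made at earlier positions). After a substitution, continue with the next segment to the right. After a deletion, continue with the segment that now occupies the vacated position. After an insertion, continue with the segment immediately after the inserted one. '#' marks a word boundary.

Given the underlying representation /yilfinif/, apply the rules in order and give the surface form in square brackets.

[ylfmf]

(1) Medial Vowel Deletion: [yilfinif] → [ylfnf]
(2) Regressive Voicing Assimilation: no change — [ylfnf]
(3) Labial Nasal Assimilation: [ylfnf] → [ylfmf]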